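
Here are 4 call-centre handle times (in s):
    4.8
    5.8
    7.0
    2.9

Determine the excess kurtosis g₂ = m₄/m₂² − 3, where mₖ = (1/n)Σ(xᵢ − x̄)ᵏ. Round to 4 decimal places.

-1.1797

x̄ = 5.1250
Σ(xᵢ − x̄)² = 9.0275 ⇒ m₂ = 2.25688
Σ(xᵢ − x̄)⁴ = 37.0871 ⇒ m₄ = 9.27176
m₂² = 5.09348
g₂ = m₄/m₂² − 3 = 1.82032 − 3 ≈ -1.1797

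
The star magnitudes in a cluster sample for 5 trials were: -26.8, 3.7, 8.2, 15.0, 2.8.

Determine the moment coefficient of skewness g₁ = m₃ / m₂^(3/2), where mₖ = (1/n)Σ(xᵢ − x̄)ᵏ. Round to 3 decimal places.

-1.152

x̄ = (-26.8 + 3.7 + 8.2 + 15.0 + 2.8) / 5 = 0.5800
deviations (xᵢ − x̄): -27.3800, 3.1200, 7.6200, 14.4200, 2.2200
Σ(xᵢ − x̄)² = 1030.3280 ⇒ m₂ = 1030.3280/5 = 206.06560
Σ(xᵢ − x̄)³ = -17043.6053 ⇒ m₃ = -17043.6053/5 = -3408.72106
m₂^(3/2) = 206.06560^(1.5) = 2958.06864
g₁ = m₃ / m₂^(3/2) = -3408.72106 / 2958.06864 ≈ -1.152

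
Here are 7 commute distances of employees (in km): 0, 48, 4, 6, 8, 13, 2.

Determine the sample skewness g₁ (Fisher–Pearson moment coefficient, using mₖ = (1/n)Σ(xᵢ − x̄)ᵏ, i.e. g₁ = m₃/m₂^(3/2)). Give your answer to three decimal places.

1.778

x̄ = (0 + 48 + 4 + 6 + 8 + 13 + 2) / 7 = 11.5714
deviations (xᵢ − x̄): -11.5714, 36.4286, -7.5714, -5.5714, -3.5714, 1.4286, -9.5714
Σ(xᵢ − x̄)² = 1655.7143 ⇒ m₂ = 1655.7143/7 = 236.53061
Σ(xᵢ − x̄)³ = 45266.3265 ⇒ m₃ = 45266.3265/7 = 6466.61808
m₂^(3/2) = 236.53061^(1.5) = 3637.73479
g₁ = m₃ / m₂^(3/2) = 6466.61808 / 3637.73479 ≈ 1.778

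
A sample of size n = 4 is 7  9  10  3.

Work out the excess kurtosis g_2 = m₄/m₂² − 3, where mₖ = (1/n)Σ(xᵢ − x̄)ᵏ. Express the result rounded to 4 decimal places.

x̄ = 7.2500
Σ(xᵢ − x̄)² = 28.7500 ⇒ m₂ = 7.18750
Σ(xᵢ − x̄)⁴ = 392.8281 ⇒ m₄ = 98.20703
m₂² = 51.66016
g_2 = m₄/m₂² − 3 = 1.90102 − 3 ≈ -1.0990

-1.0990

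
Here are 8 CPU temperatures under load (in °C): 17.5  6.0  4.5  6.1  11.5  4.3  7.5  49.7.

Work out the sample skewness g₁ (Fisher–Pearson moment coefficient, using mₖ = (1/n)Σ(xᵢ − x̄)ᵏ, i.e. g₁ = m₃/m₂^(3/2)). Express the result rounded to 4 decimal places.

x̄ = (17.5 + 6.0 + 4.5 + 6.1 + 11.5 + 4.3 + 7.5 + 49.7) / 8 = 13.3875
deviations (xᵢ − x̄): 4.1125, -7.3875, -8.8875, -7.2875, -1.8875, -9.0875, -5.8875, 36.3125
Σ(xᵢ − x̄)² = 1642.9888 ⇒ m₂ = 1642.9888/8 = 205.37359
Σ(xᵢ − x̄)³ = 45497.6611 ⇒ m₃ = 45497.6611/8 = 5687.20764
m₂^(3/2) = 205.37359^(1.5) = 2943.18055
g₁ = m₃ / m₂^(3/2) = 5687.20764 / 2943.18055 ≈ 1.9323

1.9323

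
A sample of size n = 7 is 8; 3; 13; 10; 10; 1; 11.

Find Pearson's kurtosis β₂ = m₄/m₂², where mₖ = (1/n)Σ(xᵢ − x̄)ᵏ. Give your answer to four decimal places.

x̄ = 8.0000
Σ(xᵢ − x̄)² = 116.0000 ⇒ m₂ = 16.57143
Σ(xᵢ − x̄)⁴ = 3764.0000 ⇒ m₄ = 537.71429
m₂² = 274.61224
β₂ = m₄/m₂² = 537.71429 / 274.61224 ≈ 1.9581

1.9581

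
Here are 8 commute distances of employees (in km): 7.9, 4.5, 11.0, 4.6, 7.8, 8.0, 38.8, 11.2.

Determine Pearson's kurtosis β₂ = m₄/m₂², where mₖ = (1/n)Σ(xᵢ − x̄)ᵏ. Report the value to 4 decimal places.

5.6034

x̄ = 11.7250
Σ(xᵢ − x̄)² = 880.7350 ⇒ m₂ = 110.09187
Σ(xᵢ − x̄)⁴ = 543316.8770 ⇒ m₄ = 67914.60962
m₂² = 12120.22094
β₂ = m₄/m₂² = 67914.60962 / 12120.22094 ≈ 5.6034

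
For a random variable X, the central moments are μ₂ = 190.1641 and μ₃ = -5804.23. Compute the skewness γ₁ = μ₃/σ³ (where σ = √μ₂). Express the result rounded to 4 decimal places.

-2.2134

σ = √μ₂ = √190.1641 = 13.79000
σ³ = μ₂^(3/2) = 2622.36294
γ₁ = μ₃/σ³ = -5804.23 / 2622.36294 ≈ -2.2134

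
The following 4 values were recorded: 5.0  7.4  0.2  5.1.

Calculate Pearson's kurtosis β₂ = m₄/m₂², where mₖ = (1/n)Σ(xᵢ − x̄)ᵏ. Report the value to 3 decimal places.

x̄ = 4.4250
Σ(xᵢ − x̄)² = 27.4875 ⇒ m₂ = 6.87188
Σ(xᵢ − x̄)⁴ = 397.2953 ⇒ m₄ = 99.32382
m₂² = 47.22267
β₂ = m₄/m₂² = 99.32382 / 47.22267 ≈ 2.103

2.103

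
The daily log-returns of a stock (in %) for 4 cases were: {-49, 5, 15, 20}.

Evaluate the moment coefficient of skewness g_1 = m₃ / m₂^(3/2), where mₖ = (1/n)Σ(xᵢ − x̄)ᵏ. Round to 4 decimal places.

-1.0266

x̄ = (-49 + 5 + 15 + 20) / 4 = -2.2500
deviations (xᵢ − x̄): -46.7500, 7.2500, 17.2500, 22.2500
Σ(xᵢ − x̄)² = 3030.7500 ⇒ m₂ = 3030.7500/4 = 757.68750
Σ(xᵢ − x̄)³ = -85645.8750 ⇒ m₃ = -85645.8750/4 = -21411.46875
m₂^(3/2) = 757.68750^(1.5) = 20856.20004
g_1 = m₃ / m₂^(3/2) = -21411.46875 / 20856.20004 ≈ -1.0266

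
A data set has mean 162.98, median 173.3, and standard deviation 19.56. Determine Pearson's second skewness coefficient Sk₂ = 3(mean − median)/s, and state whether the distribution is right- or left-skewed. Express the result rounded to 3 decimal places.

-1.583, left-skewed

Sk₂ = 3(162.98 − 173.3) / 19.56 = 3 × -10.3200 / 19.56
    = -30.9600 / 19.56 ≈ -1.583
Sk₂ < 0 ⇒ mean < median ⇒ left-skewed (negative skew).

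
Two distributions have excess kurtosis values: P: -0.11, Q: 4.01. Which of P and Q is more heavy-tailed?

Q

Higher excess kurtosis ⇒ heavier tails relative to the normal distribution.
-0.11 vs 4.01: the larger is 4.01, so Q has heavier tails. (Q is leptokurtic — heavier-than-normal tails; the other is platykurtic.)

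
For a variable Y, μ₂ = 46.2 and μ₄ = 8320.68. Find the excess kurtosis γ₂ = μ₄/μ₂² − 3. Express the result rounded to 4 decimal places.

μ₂² = 46.2² = 2134.44000
μ₄/μ₂² = 8320.68 / 2134.44000 = 3.89830
γ₂ = 3.89830 − 3 ≈ 0.8983

0.8983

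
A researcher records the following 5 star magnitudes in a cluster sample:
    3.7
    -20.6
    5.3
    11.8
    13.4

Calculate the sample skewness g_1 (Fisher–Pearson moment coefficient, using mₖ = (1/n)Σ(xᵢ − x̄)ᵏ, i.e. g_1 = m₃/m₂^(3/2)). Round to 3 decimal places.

x̄ = (3.7 - 20.6 + 5.3 + 11.8 + 13.4) / 5 = 2.7200
deviations (xᵢ − x̄): 0.9800, -23.3200, 2.5800, 9.0800, 10.6800
Σ(xᵢ − x̄)² = 747.9480 ⇒ m₂ = 747.9480/5 = 149.58960
Σ(xᵢ − x̄)³ = -10697.0239 ⇒ m₃ = -10697.0239/5 = -2139.40478
m₂^(3/2) = 149.58960^(1.5) = 1829.58294
g_1 = m₃ / m₂^(3/2) = -2139.40478 / 1829.58294 ≈ -1.169

-1.169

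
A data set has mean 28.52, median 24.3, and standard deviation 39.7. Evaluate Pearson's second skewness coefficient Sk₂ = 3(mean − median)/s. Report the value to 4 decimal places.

Sk₂ = 3(28.52 − 24.3) / 39.7 = 3 × 4.2200 / 39.7
    = 12.6600 / 39.7 ≈ 0.3189

0.3189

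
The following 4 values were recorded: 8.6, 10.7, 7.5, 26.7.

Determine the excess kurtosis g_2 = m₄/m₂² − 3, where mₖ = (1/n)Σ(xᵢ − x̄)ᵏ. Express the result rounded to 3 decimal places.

-0.727

x̄ = 13.3750
Σ(xᵢ − x̄)² = 242.0275 ⇒ m₂ = 60.50688
Σ(xᵢ − x̄)⁴ = 33288.3998 ⇒ m₄ = 8322.09995
m₂² = 3661.08192
g_2 = m₄/m₂² − 3 = 2.27313 − 3 ≈ -0.727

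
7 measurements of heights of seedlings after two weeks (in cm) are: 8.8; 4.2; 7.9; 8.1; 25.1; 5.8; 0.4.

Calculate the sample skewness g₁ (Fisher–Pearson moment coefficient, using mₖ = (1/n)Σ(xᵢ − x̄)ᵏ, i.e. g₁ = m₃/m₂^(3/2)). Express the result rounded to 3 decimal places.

x̄ = (8.8 + 4.2 + 7.9 + 8.1 + 25.1 + 5.8 + 0.4) / 7 = 8.6143
deviations (xᵢ − x̄): 0.1857, -4.4143, -0.7143, -0.5143, 16.4857, -2.8143, -8.2143
Σ(xᵢ − x̄)² = 367.4686 ⇒ m₂ = 367.4686/7 = 52.49551
Σ(xᵢ − x̄)³ = 3817.4123 ⇒ m₃ = 3817.4123/7 = 545.34462
m₂^(3/2) = 52.49551^(1.5) = 380.34984
g₁ = m₃ / m₂^(3/2) = 545.34462 / 380.34984 ≈ 1.434

1.434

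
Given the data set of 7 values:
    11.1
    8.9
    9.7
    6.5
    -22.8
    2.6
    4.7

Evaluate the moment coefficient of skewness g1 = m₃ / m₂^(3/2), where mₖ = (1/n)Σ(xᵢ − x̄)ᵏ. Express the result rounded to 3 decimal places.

-1.780

x̄ = (11.1 + 8.9 + 9.7 + 6.5 - 22.8 + 2.6 + 4.7) / 7 = 2.9571
deviations (xᵢ − x̄): 8.1429, 5.9429, 6.7429, 3.5429, -25.7571, -0.3571, 1.7429
Σ(xᵢ − x̄)² = 826.2371 ⇒ m₂ = 826.2371/7 = 118.03388
Σ(xᵢ − x̄)³ = -15981.9740 ⇒ m₃ = -15981.9740/7 = -2283.13914
m₂^(3/2) = 118.03388^(1.5) = 1282.36014
g1 = m₃ / m₂^(3/2) = -2283.13914 / 1282.36014 ≈ -1.780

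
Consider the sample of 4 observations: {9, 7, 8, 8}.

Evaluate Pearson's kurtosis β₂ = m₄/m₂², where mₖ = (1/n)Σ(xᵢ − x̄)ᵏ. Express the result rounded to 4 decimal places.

x̄ = 8.0000
Σ(xᵢ − x̄)² = 2.0000 ⇒ m₂ = 0.50000
Σ(xᵢ − x̄)⁴ = 2.0000 ⇒ m₄ = 0.50000
m₂² = 0.25000
β₂ = m₄/m₂² = 0.50000 / 0.25000 ≈ 2.0000

2.0000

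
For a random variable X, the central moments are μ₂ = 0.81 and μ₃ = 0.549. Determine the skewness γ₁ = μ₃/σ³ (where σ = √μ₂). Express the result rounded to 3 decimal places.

0.753

σ = √μ₂ = √0.81 = 0.90000
σ³ = μ₂^(3/2) = 0.72900
γ₁ = μ₃/σ³ = 0.549 / 0.72900 ≈ 0.753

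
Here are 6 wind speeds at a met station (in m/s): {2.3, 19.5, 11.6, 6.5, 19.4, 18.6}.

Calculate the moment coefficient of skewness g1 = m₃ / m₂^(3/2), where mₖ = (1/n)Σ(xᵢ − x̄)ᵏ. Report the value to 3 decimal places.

x̄ = (2.3 + 19.5 + 11.6 + 6.5 + 19.4 + 18.6) / 6 = 12.9833
deviations (xᵢ − x̄): -10.6833, 6.5167, -1.3833, -6.4833, 6.4167, 5.6167
Σ(xᵢ − x̄)² = 273.2683 ⇒ m₂ = 273.2683/6 = 45.54472
Σ(xᵢ − x̄)³ = -776.3636 ⇒ m₃ = -776.3636/6 = -129.39393
m₂^(3/2) = 45.54472^(1.5) = 307.36689
g1 = m₃ / m₂^(3/2) = -129.39393 / 307.36689 ≈ -0.421

-0.421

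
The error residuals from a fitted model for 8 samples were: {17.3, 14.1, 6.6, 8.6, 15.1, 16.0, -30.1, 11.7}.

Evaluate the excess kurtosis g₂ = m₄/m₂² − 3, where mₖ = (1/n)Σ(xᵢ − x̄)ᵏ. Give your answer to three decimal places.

2.520

x̄ = 7.4125
Σ(xᵢ − x̄)² = 1702.9688 ⇒ m₂ = 212.87109
Σ(xᵢ − x̄)⁴ = 2001005.9803 ⇒ m₄ = 250125.74754
m₂² = 45314.10255
g₂ = m₄/m₂² − 3 = 5.51982 − 3 ≈ 2.520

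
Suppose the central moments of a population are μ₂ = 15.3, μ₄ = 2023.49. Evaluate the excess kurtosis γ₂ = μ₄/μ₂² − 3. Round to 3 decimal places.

μ₂² = 15.3² = 234.09000
μ₄/μ₂² = 2023.49 / 234.09000 = 8.64407
γ₂ = 8.64407 − 3 ≈ 5.644

5.644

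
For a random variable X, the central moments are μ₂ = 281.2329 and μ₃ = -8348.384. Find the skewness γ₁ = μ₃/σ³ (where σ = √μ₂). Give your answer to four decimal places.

σ = √μ₂ = √281.2329 = 16.77000
σ³ = μ₂^(3/2) = 4716.27573
γ₁ = μ₃/σ³ = -8348.384 / 4716.27573 ≈ -1.7701

-1.7701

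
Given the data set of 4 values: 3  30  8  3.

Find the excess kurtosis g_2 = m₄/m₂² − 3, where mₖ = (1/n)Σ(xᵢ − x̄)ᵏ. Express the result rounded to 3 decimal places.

x̄ = 11.0000
Σ(xᵢ − x̄)² = 498.0000 ⇒ m₂ = 124.50000
Σ(xᵢ − x̄)⁴ = 138594.0000 ⇒ m₄ = 34648.50000
m₂² = 15500.25000
g_2 = m₄/m₂² − 3 = 2.23535 − 3 ≈ -0.765

-0.765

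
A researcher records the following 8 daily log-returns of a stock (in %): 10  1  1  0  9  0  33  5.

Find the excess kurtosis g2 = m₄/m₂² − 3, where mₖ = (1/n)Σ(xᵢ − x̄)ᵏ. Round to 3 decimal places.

x̄ = 7.3750
Σ(xᵢ − x̄)² = 861.8750 ⇒ m₂ = 107.73438
Σ(xᵢ − x̄)⁴ = 440483.1816 ⇒ m₄ = 55060.39771
m₂² = 11606.69556
g2 = m₄/m₂² − 3 = 4.74385 − 3 ≈ 1.744

1.744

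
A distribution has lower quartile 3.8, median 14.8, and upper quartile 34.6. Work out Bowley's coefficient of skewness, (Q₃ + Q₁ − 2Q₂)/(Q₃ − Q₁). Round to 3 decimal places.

numerator: Q₃ + Q₁ − 2Q₂ = 34.6 + 3.8 − 2×14.8 = 8.8000
denominator: Q₃ − Q₁ = 34.6 − 3.8 = 30.8000
Bowley skewness = 8.8000 / 30.8000 ≈ 0.286

0.286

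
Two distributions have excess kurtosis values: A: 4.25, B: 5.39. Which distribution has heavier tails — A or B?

B

Higher excess kurtosis ⇒ heavier tails relative to the normal distribution.
4.25 vs 5.39: the larger is 5.39, so B has heavier tails.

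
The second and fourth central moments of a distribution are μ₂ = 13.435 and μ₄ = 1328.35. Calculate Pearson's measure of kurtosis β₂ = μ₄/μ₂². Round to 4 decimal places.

μ₂² = 13.435² = 180.49923
μ₄/μ₂² = 1328.35 / 180.49923 = 7.35931
β₂ ≈ 7.3593

7.3593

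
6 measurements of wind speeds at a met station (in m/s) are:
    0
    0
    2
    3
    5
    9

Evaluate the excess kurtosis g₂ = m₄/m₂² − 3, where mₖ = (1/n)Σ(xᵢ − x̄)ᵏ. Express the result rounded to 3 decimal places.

-0.621

x̄ = 3.1667
Σ(xᵢ − x̄)² = 58.8333 ⇒ m₂ = 9.80556
Σ(xᵢ − x̄)⁴ = 1372.1528 ⇒ m₄ = 228.69213
m₂² = 96.14892
g₂ = m₄/m₂² − 3 = 2.37852 − 3 ≈ -0.621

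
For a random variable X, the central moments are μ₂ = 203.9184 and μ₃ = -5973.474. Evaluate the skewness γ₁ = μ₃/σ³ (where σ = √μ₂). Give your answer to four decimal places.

-2.0514

σ = √μ₂ = √203.9184 = 14.28000
σ³ = μ₂^(3/2) = 2911.95475
γ₁ = μ₃/σ³ = -5973.474 / 2911.95475 ≈ -2.0514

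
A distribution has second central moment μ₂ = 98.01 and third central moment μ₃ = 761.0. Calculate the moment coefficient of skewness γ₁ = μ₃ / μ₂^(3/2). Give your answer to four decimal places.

σ = √μ₂ = √98.01 = 9.90000
σ³ = μ₂^(3/2) = 970.29900
γ₁ = μ₃/σ³ = 761.0 / 970.29900 ≈ 0.7843

0.7843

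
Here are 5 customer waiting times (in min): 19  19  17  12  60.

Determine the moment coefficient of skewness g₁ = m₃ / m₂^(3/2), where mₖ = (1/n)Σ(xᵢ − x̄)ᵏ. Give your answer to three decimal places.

1.417

x̄ = (19 + 19 + 17 + 12 + 60) / 5 = 25.4000
deviations (xᵢ − x̄): -6.4000, -6.4000, -8.4000, -13.4000, 34.6000
Σ(xᵢ − x̄)² = 1529.2000 ⇒ m₂ = 1529.2000/5 = 305.84000
Σ(xᵢ − x̄)³ = 37898.6400 ⇒ m₃ = 37898.6400/5 = 7579.72800
m₂^(3/2) = 305.84000^(1.5) = 5348.61610
g₁ = m₃ / m₂^(3/2) = 7579.72800 / 5348.61610 ≈ 1.417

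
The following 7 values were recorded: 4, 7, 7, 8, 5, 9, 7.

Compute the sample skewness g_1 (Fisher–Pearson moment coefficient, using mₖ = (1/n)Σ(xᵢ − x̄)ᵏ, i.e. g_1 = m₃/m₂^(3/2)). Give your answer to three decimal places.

x̄ = (4 + 7 + 7 + 8 + 5 + 9 + 7) / 7 = 6.7143
deviations (xᵢ − x̄): -2.7143, 0.2857, 0.2857, 1.2857, -1.7143, 2.2857, 0.2857
Σ(xᵢ − x̄)² = 17.4286 ⇒ m₂ = 17.4286/7 = 2.48980
Σ(xᵢ − x̄)³ = -10.8980 ⇒ m₃ = -10.8980/7 = -1.55685
m₂^(3/2) = 2.48980^(1.5) = 3.92867
g_1 = m₃ / m₂^(3/2) = -1.55685 / 3.92867 ≈ -0.396

-0.396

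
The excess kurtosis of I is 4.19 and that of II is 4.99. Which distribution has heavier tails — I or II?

Higher excess kurtosis ⇒ heavier tails relative to the normal distribution.
4.19 vs 4.99: the larger is 4.99, so II has heavier tails.

II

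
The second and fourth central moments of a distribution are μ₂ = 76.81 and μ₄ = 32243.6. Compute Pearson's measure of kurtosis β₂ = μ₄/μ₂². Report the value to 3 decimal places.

5.465

μ₂² = 76.81² = 5899.77610
μ₄/μ₂² = 32243.6 / 5899.77610 = 5.46522
β₂ ≈ 5.465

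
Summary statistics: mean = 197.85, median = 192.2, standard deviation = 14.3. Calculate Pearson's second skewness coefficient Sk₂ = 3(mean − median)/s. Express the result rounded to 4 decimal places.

Sk₂ = 3(197.85 − 192.2) / 14.3 = 3 × 5.6500 / 14.3
    = 16.9500 / 14.3 ≈ 1.1853

1.1853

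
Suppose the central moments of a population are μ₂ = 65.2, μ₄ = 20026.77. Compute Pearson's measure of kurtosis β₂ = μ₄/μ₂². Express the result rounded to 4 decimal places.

4.7110

μ₂² = 65.2² = 4251.04000
μ₄/μ₂² = 20026.77 / 4251.04000 = 4.71103
β₂ ≈ 4.7110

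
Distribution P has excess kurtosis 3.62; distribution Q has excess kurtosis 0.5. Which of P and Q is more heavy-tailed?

Higher excess kurtosis ⇒ heavier tails relative to the normal distribution.
3.62 vs 0.5: the larger is 3.62, so P has heavier tails.

P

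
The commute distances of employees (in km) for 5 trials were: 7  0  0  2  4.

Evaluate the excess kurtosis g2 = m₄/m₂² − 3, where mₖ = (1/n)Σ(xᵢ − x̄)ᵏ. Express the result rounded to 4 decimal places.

x̄ = 2.6000
Σ(xᵢ − x̄)² = 35.2000 ⇒ m₂ = 7.04000
Σ(xᵢ − x̄)⁴ = 470.1760 ⇒ m₄ = 94.03520
m₂² = 49.56160
g2 = m₄/m₂² − 3 = 1.89734 − 3 ≈ -1.1027

-1.1027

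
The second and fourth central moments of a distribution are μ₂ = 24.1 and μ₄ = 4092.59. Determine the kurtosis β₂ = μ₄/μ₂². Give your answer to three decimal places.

7.046

μ₂² = 24.1² = 580.81000
μ₄/μ₂² = 4092.59 / 580.81000 = 7.04635
β₂ ≈ 7.046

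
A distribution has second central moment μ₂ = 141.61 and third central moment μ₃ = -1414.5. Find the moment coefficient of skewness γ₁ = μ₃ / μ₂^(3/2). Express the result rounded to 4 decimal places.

σ = √μ₂ = √141.61 = 11.90000
σ³ = μ₂^(3/2) = 1685.15900
γ₁ = μ₃/σ³ = -1414.5 / 1685.15900 ≈ -0.8394

-0.8394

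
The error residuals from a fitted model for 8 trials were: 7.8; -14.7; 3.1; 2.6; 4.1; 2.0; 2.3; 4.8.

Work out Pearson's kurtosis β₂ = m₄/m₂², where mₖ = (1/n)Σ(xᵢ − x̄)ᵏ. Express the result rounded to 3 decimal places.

x̄ = 1.5000
Σ(xᵢ − x̄)² = 324.4400 ⇒ m₂ = 40.55500
Σ(xᵢ − x̄)⁴ = 70622.8292 ⇒ m₄ = 8827.85365
m₂² = 1644.70803
β₂ = m₄/m₂² = 8827.85365 / 1644.70803 ≈ 5.367

5.367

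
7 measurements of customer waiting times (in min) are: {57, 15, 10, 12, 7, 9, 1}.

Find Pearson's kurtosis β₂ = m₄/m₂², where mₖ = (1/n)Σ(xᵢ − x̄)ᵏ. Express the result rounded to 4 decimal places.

4.6907

x̄ = 15.8571
Σ(xᵢ − x̄)² = 2088.8571 ⇒ m₂ = 298.40816
Σ(xᵢ − x̄)⁴ = 2923838.5015 ⇒ m₄ = 417691.21449
m₂² = 89047.43190
β₂ = m₄/m₂² = 417691.21449 / 89047.43190 ≈ 4.6907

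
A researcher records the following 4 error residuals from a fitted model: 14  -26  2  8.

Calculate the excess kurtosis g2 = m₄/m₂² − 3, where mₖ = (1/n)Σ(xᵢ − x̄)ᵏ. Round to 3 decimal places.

x̄ = -0.5000
Σ(xᵢ − x̄)² = 939.0000 ⇒ m₂ = 234.75000
Σ(xᵢ − x̄)⁴ = 472289.2500 ⇒ m₄ = 118072.31250
m₂² = 55107.56250
g2 = m₄/m₂² − 3 = 2.14258 − 3 ≈ -0.857

-0.857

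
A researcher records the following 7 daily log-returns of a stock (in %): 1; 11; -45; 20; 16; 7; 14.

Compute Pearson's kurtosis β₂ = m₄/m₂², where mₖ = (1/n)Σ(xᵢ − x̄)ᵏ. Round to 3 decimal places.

4.470

x̄ = 3.4286
Σ(xᵢ − x̄)² = 2965.7143 ⇒ m₂ = 423.67347
Σ(xᵢ − x̄)⁴ = 5616918.3324 ⇒ m₄ = 802416.90462
m₂² = 179499.20866
β₂ = m₄/m₂² = 802416.90462 / 179499.20866 ≈ 4.470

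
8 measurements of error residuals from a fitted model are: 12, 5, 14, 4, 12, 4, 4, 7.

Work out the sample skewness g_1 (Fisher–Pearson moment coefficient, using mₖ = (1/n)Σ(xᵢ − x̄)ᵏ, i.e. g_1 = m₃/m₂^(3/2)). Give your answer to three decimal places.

0.439

x̄ = (12 + 5 + 14 + 4 + 12 + 4 + 4 + 7) / 8 = 7.7500
deviations (xᵢ − x̄): 4.2500, -2.7500, 6.2500, -3.7500, 4.2500, -3.7500, -3.7500, -0.7500
Σ(xᵢ − x̄)² = 125.5000 ⇒ m₂ = 125.5000/8 = 15.68750
Σ(xᵢ − x̄)³ = 218.2500 ⇒ m₃ = 218.2500/8 = 27.28125
m₂^(3/2) = 15.68750^(1.5) = 62.13419
g_1 = m₃ / m₂^(3/2) = 27.28125 / 62.13419 ≈ 0.439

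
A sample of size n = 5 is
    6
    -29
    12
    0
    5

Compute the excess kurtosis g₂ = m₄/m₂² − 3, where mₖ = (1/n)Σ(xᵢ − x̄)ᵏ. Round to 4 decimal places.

x̄ = -1.2000
Σ(xᵢ − x̄)² = 1038.8000 ⇒ m₂ = 207.76000
Σ(xᵢ − x̄)⁴ = 631808.3360 ⇒ m₄ = 126361.66720
m₂² = 43164.21760
g₂ = m₄/m₂² − 3 = 2.92746 − 3 ≈ -0.0725

-0.0725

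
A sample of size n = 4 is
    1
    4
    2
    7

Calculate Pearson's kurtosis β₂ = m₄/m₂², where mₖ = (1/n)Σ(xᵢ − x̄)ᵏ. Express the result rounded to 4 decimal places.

x̄ = 3.5000
Σ(xᵢ − x̄)² = 21.0000 ⇒ m₂ = 5.25000
Σ(xᵢ − x̄)⁴ = 194.2500 ⇒ m₄ = 48.56250
m₂² = 27.56250
β₂ = m₄/m₂² = 48.56250 / 27.56250 ≈ 1.7619

1.7619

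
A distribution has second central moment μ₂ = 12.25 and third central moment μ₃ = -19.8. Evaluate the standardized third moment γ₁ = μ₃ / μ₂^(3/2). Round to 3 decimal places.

σ = √μ₂ = √12.25 = 3.50000
σ³ = μ₂^(3/2) = 42.87500
γ₁ = μ₃/σ³ = -19.8 / 42.87500 ≈ -0.462

-0.462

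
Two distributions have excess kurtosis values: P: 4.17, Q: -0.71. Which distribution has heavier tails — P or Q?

P

Higher excess kurtosis ⇒ heavier tails relative to the normal distribution.
4.17 vs -0.71: the larger is 4.17, so P has heavier tails. (P is leptokurtic — heavier-than-normal tails; the other is platykurtic.)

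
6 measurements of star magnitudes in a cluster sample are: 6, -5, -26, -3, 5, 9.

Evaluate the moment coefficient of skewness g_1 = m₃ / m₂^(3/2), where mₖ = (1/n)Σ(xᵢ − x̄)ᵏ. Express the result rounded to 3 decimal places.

x̄ = (6 - 5 - 26 - 3 + 5 + 9) / 6 = -2.3333
deviations (xᵢ − x̄): 8.3333, -2.6667, -23.6667, -0.6667, 7.3333, 11.3333
Σ(xᵢ − x̄)² = 819.3333 ⇒ m₂ = 819.3333/6 = 136.55556
Σ(xᵢ − x̄)³ = -10846.4444 ⇒ m₃ = -10846.4444/6 = -1807.74074
m₂^(3/2) = 136.55556^(1.5) = 1595.74709
g_1 = m₃ / m₂^(3/2) = -1807.74074 / 1595.74709 ≈ -1.133

-1.133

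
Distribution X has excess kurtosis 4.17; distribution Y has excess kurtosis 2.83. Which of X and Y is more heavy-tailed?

X

Higher excess kurtosis ⇒ heavier tails relative to the normal distribution.
4.17 vs 2.83: the larger is 4.17, so X has heavier tails.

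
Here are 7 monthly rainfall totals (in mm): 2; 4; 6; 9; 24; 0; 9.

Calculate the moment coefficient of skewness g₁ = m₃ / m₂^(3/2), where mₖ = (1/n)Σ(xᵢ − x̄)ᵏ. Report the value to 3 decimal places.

x̄ = (2 + 4 + 6 + 9 + 24 + 0 + 9) / 7 = 7.7143
deviations (xᵢ − x̄): -5.7143, -3.7143, -1.7143, 1.2857, 16.2857, -7.7143, 1.2857
Σ(xᵢ − x̄)² = 377.4286 ⇒ m₂ = 377.4286/7 = 53.91837
Σ(xᵢ − x̄)³ = 3621.6735 ⇒ m₃ = 3621.6735/7 = 517.38192
m₂^(3/2) = 53.91837^(1.5) = 395.91787
g₁ = m₃ / m₂^(3/2) = 517.38192 / 395.91787 ≈ 1.307

1.307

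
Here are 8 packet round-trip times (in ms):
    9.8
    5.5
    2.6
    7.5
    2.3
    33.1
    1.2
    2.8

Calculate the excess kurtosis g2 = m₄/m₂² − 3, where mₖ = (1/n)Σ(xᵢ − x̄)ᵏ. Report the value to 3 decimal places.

2.277

x̄ = 8.1000
Σ(xᵢ − x̄)² = 774.6000 ⇒ m₂ = 96.82500
Σ(xᵢ − x̄)⁴ = 395781.6516 ⇒ m₄ = 49472.70645
m₂² = 9375.08063
g2 = m₄/m₂² − 3 = 5.27704 − 3 ≈ 2.277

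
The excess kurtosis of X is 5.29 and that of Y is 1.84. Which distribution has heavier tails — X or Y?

Higher excess kurtosis ⇒ heavier tails relative to the normal distribution.
5.29 vs 1.84: the larger is 5.29, so X has heavier tails.

X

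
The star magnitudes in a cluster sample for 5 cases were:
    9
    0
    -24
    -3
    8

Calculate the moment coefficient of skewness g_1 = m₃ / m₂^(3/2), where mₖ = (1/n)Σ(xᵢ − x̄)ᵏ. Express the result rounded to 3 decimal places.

-0.982

x̄ = (9 + 0 - 24 - 3 + 8) / 5 = -2.0000
deviations (xᵢ − x̄): 11.0000, 2.0000, -22.0000, -1.0000, 10.0000
Σ(xᵢ − x̄)² = 710.0000 ⇒ m₂ = 710.0000/5 = 142.00000
Σ(xᵢ − x̄)³ = -8310.0000 ⇒ m₃ = -8310.0000/5 = -1662.00000
m₂^(3/2) = 142.00000^(1.5) = 1692.12529
g_1 = m₃ / m₂^(3/2) = -1662.00000 / 1692.12529 ≈ -0.982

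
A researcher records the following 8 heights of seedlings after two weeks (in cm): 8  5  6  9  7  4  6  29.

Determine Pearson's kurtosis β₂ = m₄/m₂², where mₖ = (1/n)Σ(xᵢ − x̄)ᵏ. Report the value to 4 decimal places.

x̄ = 9.2500
Σ(xᵢ − x̄)² = 463.5000 ⇒ m₂ = 57.93750
Σ(xᵢ − x̄)⁴ = 153485.9063 ⇒ m₄ = 19185.73828
m₂² = 3356.75391
β₂ = m₄/m₂² = 19185.73828 / 3356.75391 ≈ 5.7156

5.7156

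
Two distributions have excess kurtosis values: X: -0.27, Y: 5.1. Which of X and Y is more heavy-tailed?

Higher excess kurtosis ⇒ heavier tails relative to the normal distribution.
-0.27 vs 5.1: the larger is 5.1, so Y has heavier tails. (Y is leptokurtic — heavier-than-normal tails; the other is platykurtic.)

Y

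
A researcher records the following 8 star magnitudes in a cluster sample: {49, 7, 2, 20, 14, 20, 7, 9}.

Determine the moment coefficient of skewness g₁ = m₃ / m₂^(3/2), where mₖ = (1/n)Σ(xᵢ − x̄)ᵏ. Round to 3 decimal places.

x̄ = (49 + 7 + 2 + 20 + 14 + 20 + 7 + 9) / 8 = 16.0000
deviations (xᵢ − x̄): 33.0000, -9.0000, -14.0000, 4.0000, -2.0000, 4.0000, -9.0000, -7.0000
Σ(xᵢ − x̄)² = 1532.0000 ⇒ m₂ = 1532.0000/8 = 191.50000
Σ(xᵢ − x̄)³ = 31512.0000 ⇒ m₃ = 31512.0000/8 = 3939.00000
m₂^(3/2) = 191.50000^(1.5) = 2650.04450
g₁ = m₃ / m₂^(3/2) = 3939.00000 / 2650.04450 ≈ 1.486

1.486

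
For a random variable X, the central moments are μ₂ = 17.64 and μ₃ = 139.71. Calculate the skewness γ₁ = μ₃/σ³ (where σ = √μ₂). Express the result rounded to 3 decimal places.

σ = √μ₂ = √17.64 = 4.20000
σ³ = μ₂^(3/2) = 74.08800
γ₁ = μ₃/σ³ = 139.71 / 74.08800 ≈ 1.886

1.886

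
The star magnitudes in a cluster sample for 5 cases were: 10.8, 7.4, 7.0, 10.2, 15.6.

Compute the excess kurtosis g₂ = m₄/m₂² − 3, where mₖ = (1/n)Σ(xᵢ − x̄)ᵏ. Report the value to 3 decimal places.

-0.756

x̄ = 10.2000
Σ(xᵢ − x̄)² = 47.6000 ⇒ m₂ = 9.52000
Σ(xᵢ − x̄)⁴ = 1016.7584 ⇒ m₄ = 203.35168
m₂² = 90.63040
g₂ = m₄/m₂² − 3 = 2.24375 − 3 ≈ -0.756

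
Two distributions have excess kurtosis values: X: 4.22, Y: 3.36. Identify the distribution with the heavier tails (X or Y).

Higher excess kurtosis ⇒ heavier tails relative to the normal distribution.
4.22 vs 3.36: the larger is 4.22, so X has heavier tails.

X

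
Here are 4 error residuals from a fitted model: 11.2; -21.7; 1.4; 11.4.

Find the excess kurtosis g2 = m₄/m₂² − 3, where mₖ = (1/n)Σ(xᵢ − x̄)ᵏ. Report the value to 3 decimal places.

-0.936

x̄ = 0.5750
Σ(xᵢ − x̄)² = 726.9275 ⇒ m₂ = 181.73187
Σ(xᵢ − x̄)⁴ = 272666.3062 ⇒ m₄ = 68166.57655
m₂² = 33026.47439
g2 = m₄/m₂² − 3 = 2.06400 − 3 ≈ -0.936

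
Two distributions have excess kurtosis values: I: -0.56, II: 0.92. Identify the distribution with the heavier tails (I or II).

Higher excess kurtosis ⇒ heavier tails relative to the normal distribution.
-0.56 vs 0.92: the larger is 0.92, so II has heavier tails. (II is leptokurtic — heavier-than-normal tails; the other is platykurtic.)

II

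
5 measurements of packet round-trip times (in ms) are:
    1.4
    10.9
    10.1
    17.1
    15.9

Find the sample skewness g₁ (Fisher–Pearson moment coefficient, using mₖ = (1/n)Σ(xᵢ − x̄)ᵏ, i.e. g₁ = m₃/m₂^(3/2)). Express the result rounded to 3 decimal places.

-0.675

x̄ = (1.4 + 10.9 + 10.1 + 17.1 + 15.9) / 5 = 11.0800
deviations (xᵢ − x̄): -9.6800, -0.1800, -0.9800, 6.0200, 4.8200
Σ(xᵢ − x̄)² = 154.1680 ⇒ m₂ = 154.1680/5 = 30.83360
Σ(xᵢ − x̄)³ = -577.8389 ⇒ m₃ = -577.8389/5 = -115.56778
m₂^(3/2) = 30.83360^(1.5) = 171.21285
g₁ = m₃ / m₂^(3/2) = -115.56778 / 171.21285 ≈ -0.675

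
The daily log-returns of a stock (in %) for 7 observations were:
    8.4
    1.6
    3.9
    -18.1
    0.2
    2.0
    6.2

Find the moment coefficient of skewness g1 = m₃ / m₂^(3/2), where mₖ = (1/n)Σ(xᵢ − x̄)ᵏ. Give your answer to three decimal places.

-1.590

x̄ = (8.4 + 1.6 + 3.9 - 18.1 + 0.2 + 2.0 + 6.2) / 7 = 0.6000
deviations (xᵢ − x̄): 7.8000, 1.0000, 3.3000, -18.7000, -0.4000, 1.4000, 5.6000
Σ(xᵢ − x̄)² = 455.9000 ⇒ m₂ = 455.9000/7 = 65.12857
Σ(xᵢ − x̄)³ = -5849.4180 ⇒ m₃ = -5849.4180/7 = -835.63114
m₂^(3/2) = 65.12857^(1.5) = 525.60239
g1 = m₃ / m₂^(3/2) = -835.63114 / 525.60239 ≈ -1.590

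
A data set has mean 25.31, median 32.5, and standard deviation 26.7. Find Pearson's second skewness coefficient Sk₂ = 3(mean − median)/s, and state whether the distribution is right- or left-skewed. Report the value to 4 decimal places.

Sk₂ = 3(25.31 − 32.5) / 26.7 = 3 × -7.1900 / 26.7
    = -21.5700 / 26.7 ≈ -0.8079
Sk₂ < 0 ⇒ mean < median ⇒ left-skewed (negative skew).

-0.8079, left-skewed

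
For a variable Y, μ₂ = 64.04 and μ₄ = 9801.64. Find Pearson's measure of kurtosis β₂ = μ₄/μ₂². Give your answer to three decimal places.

2.390

μ₂² = 64.04² = 4101.12160
μ₄/μ₂² = 9801.64 / 4101.12160 = 2.38999
β₂ ≈ 2.390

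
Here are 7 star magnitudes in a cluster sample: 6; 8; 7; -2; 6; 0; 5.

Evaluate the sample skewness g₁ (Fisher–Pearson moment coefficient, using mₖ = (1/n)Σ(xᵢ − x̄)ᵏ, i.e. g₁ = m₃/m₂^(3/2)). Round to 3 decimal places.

x̄ = (6 + 8 + 7 - 2 + 6 + 0 + 5) / 7 = 4.2857
deviations (xᵢ − x̄): 1.7143, 3.7143, 2.7143, -6.2857, 1.7143, -4.2857, 0.7143
Σ(xᵢ − x̄)² = 85.4286 ⇒ m₂ = 85.4286/7 = 12.20408
Σ(xᵢ − x̄)³ = -245.3878 ⇒ m₃ = -245.3878/7 = -35.05539
m₂^(3/2) = 12.20408^(1.5) = 42.63415
g₁ = m₃ / m₂^(3/2) = -35.05539 / 42.63415 ≈ -0.822

-0.822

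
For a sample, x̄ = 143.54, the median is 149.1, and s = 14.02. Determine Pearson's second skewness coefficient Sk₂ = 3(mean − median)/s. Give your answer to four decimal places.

-1.1897

Sk₂ = 3(143.54 − 149.1) / 14.02 = 3 × -5.5600 / 14.02
    = -16.6800 / 14.02 ≈ -1.1897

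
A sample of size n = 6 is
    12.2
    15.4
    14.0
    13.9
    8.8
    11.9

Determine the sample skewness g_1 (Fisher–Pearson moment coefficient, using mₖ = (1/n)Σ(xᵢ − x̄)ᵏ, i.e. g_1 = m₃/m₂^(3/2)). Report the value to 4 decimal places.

-0.6519

x̄ = (12.2 + 15.4 + 14.0 + 13.9 + 8.8 + 11.9) / 6 = 12.7000
deviations (xᵢ − x̄): -0.5000, 2.7000, 1.3000, 1.2000, -3.9000, -0.8000
Σ(xᵢ − x̄)² = 26.5200 ⇒ m₂ = 26.5200/6 = 4.42000
Σ(xᵢ − x̄)³ = -36.3480 ⇒ m₃ = -36.3480/6 = -6.05800
m₂^(3/2) = 4.42000^(1.5) = 9.29252
g_1 = m₃ / m₂^(3/2) = -6.05800 / 9.29252 ≈ -0.6519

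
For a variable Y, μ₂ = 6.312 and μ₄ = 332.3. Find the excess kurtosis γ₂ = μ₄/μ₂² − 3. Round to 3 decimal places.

μ₂² = 6.312² = 39.84134
μ₄/μ₂² = 332.3 / 39.84134 = 8.34058
γ₂ = 8.34058 − 3 ≈ 5.341

5.341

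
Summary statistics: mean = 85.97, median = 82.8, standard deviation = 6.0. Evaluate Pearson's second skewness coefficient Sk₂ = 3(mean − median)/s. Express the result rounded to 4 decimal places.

1.5850

Sk₂ = 3(85.97 − 82.8) / 6.0 = 3 × 3.1700 / 6.0
    = 9.5100 / 6.0 ≈ 1.5850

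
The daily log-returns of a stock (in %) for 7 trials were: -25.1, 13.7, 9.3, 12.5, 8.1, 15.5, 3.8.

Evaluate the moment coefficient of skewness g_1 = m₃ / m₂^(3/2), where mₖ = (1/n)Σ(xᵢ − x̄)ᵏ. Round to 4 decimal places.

-1.7265

x̄ = (-25.1 + 13.7 + 9.3 + 12.5 + 8.1 + 15.5 + 3.8) / 7 = 5.4000
deviations (xᵢ − x̄): -30.5000, 8.3000, 3.9000, 7.1000, 2.7000, 10.1000, -1.6000
Σ(xᵢ − x̄)² = 1176.6200 ⇒ m₂ = 1176.6200/7 = 168.08857
Σ(xᵢ − x̄)³ = -26337.7200 ⇒ m₃ = -26337.7200/7 = -3762.53143
m₂^(3/2) = 168.08857^(1.5) = 2179.25113
g_1 = m₃ / m₂^(3/2) = -3762.53143 / 2179.25113 ≈ -1.7265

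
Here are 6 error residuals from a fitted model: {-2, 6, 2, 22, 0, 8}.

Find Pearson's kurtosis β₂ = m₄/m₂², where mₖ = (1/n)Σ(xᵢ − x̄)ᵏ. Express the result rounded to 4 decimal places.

x̄ = 6.0000
Σ(xᵢ − x̄)² = 376.0000 ⇒ m₂ = 62.66667
Σ(xᵢ − x̄)⁴ = 71200.0000 ⇒ m₄ = 11866.66667
m₂² = 3927.11111
β₂ = m₄/m₂² = 11866.66667 / 3927.11111 ≈ 3.0217

3.0217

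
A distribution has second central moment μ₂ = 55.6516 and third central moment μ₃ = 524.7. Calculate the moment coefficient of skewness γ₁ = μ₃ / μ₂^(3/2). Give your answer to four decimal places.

1.2638

σ = √μ₂ = √55.6516 = 7.46000
σ³ = μ₂^(3/2) = 415.16094
γ₁ = μ₃/σ³ = 524.7 / 415.16094 ≈ 1.2638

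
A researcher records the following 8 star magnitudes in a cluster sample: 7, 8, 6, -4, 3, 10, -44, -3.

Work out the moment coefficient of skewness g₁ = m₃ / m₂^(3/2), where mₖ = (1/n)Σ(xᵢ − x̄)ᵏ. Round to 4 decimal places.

-1.9187

x̄ = (7 + 8 + 6 - 4 + 3 + 10 - 44 - 3) / 8 = -2.1250
deviations (xᵢ − x̄): 9.1250, 10.1250, 8.1250, -1.8750, 5.1250, 12.1250, -41.8750, -0.8750
Σ(xᵢ − x̄)² = 2182.8750 ⇒ m₂ = 2182.8750/8 = 272.85938
Σ(xᵢ − x̄)³ = -69184.4063 ⇒ m₃ = -69184.4063/8 = -8648.05078
m₂^(3/2) = 272.85938^(1.5) = 4507.21547
g₁ = m₃ / m₂^(3/2) = -8648.05078 / 4507.21547 ≈ -1.9187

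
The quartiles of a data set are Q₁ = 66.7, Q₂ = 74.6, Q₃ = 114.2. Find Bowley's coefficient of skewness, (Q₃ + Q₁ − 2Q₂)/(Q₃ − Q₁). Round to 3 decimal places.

numerator: Q₃ + Q₁ − 2Q₂ = 114.2 + 66.7 − 2×74.6 = 31.7000
denominator: Q₃ − Q₁ = 114.2 − 66.7 = 47.5000
Bowley skewness = 31.7000 / 47.5000 ≈ 0.667

0.667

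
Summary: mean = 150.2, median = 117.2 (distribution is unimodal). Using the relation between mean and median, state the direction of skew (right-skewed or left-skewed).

right-skewed

mean − median = 150.2 − 117.2 = 33.0
mean > median ⇒ the longer tail is on the right ⇒ right-skewed (positively skewed).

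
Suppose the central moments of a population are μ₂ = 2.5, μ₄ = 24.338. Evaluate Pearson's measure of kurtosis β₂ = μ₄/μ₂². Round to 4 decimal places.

μ₂² = 2.5² = 6.25000
μ₄/μ₂² = 24.338 / 6.25000 = 3.89408
β₂ ≈ 3.8941

3.8941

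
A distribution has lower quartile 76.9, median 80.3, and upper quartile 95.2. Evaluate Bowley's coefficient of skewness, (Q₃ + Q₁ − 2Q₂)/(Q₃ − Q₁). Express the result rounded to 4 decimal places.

numerator: Q₃ + Q₁ − 2Q₂ = 95.2 + 76.9 − 2×80.3 = 11.5000
denominator: Q₃ − Q₁ = 95.2 − 76.9 = 18.3000
Bowley skewness = 11.5000 / 18.3000 ≈ 0.6284

0.6284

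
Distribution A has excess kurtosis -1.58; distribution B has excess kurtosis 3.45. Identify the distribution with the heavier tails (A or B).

B

Higher excess kurtosis ⇒ heavier tails relative to the normal distribution.
-1.58 vs 3.45: the larger is 3.45, so B has heavier tails. (B is leptokurtic — heavier-than-normal tails; the other is platykurtic.)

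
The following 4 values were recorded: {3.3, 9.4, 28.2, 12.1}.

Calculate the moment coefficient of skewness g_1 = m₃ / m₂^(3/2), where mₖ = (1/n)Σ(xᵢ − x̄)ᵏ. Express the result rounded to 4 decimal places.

0.7374

x̄ = (3.3 + 9.4 + 28.2 + 12.1) / 4 = 13.2500
deviations (xᵢ − x̄): -9.9500, -3.8500, 14.9500, -1.1500
Σ(xᵢ − x̄)² = 338.6500 ⇒ m₂ = 338.6500/4 = 84.66250
Σ(xᵢ − x̄)³ = 2297.7000 ⇒ m₃ = 2297.7000/4 = 574.42500
m₂^(3/2) = 84.66250^(1.5) = 778.99852
g_1 = m₃ / m₂^(3/2) = 574.42500 / 778.99852 ≈ 0.7374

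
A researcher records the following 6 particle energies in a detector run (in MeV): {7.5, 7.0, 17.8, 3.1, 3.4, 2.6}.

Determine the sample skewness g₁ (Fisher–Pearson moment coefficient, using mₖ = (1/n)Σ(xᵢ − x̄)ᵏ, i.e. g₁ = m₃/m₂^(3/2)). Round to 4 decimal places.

1.2996

x̄ = (7.5 + 7.0 + 17.8 + 3.1 + 3.4 + 2.6) / 6 = 6.9000
deviations (xᵢ − x̄): 0.6000, 0.1000, 10.9000, -3.8000, -3.5000, -4.3000
Σ(xᵢ − x̄)² = 164.3600 ⇒ m₂ = 164.3600/6 = 27.39333
Σ(xᵢ − x̄)³ = 1117.9920 ⇒ m₃ = 1117.9920/6 = 186.33200
m₂^(3/2) = 27.39333^(1.5) = 143.37298
g₁ = m₃ / m₂^(3/2) = 186.33200 / 143.37298 ≈ 1.2996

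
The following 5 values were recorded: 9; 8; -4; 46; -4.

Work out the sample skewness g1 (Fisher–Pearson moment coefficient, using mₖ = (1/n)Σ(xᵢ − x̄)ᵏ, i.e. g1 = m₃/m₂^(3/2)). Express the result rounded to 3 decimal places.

1.164

x̄ = (9 + 8 - 4 + 46 - 4) / 5 = 11.0000
deviations (xᵢ − x̄): -2.0000, -3.0000, -15.0000, 35.0000, -15.0000
Σ(xᵢ − x̄)² = 1688.0000 ⇒ m₂ = 1688.0000/5 = 337.60000
Σ(xᵢ − x̄)³ = 36090.0000 ⇒ m₃ = 36090.0000/5 = 7218.00000
m₂^(3/2) = 337.60000^(1.5) = 6203.02679
g1 = m₃ / m₂^(3/2) = 7218.00000 / 6203.02679 ≈ 1.164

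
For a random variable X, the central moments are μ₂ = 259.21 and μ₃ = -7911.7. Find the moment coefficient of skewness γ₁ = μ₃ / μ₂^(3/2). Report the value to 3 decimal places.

-1.896

σ = √μ₂ = √259.21 = 16.10000
σ³ = μ₂^(3/2) = 4173.28100
γ₁ = μ₃/σ³ = -7911.7 / 4173.28100 ≈ -1.896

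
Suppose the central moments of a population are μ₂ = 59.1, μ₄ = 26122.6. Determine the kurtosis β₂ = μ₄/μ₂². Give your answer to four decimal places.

μ₂² = 59.1² = 3492.81000
μ₄/μ₂² = 26122.6 / 3492.81000 = 7.47896
β₂ ≈ 7.4790

7.4790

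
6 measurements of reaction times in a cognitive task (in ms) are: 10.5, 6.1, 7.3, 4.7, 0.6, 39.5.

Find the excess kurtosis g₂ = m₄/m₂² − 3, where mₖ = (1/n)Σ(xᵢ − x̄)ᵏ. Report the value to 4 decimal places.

x̄ = 11.4500
Σ(xᵢ − x̄)² = 996.8350 ⇒ m₂ = 166.13917
Σ(xᵢ − x̄)⁴ = 636109.3789 ⇒ m₄ = 106018.22982
m₂² = 27602.22270
g₂ = m₄/m₂² − 3 = 3.84093 − 3 ≈ 0.8409

0.8409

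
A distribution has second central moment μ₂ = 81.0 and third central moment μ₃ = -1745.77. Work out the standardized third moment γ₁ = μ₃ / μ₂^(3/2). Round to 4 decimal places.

-2.3947

σ = √μ₂ = √81.0 = 9.00000
σ³ = μ₂^(3/2) = 729.00000
γ₁ = μ₃/σ³ = -1745.77 / 729.00000 ≈ -2.3947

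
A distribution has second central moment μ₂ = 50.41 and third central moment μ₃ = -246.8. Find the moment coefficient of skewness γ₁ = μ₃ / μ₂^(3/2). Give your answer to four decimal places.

σ = √μ₂ = √50.41 = 7.10000
σ³ = μ₂^(3/2) = 357.91100
γ₁ = μ₃/σ³ = -246.8 / 357.91100 ≈ -0.6896

-0.6896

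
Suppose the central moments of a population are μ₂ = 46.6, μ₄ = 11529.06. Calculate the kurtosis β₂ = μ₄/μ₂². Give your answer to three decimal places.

5.309

μ₂² = 46.6² = 2171.56000
μ₄/μ₂² = 11529.06 / 2171.56000 = 5.30911
β₂ ≈ 5.309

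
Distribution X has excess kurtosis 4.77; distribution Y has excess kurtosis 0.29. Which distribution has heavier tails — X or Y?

Higher excess kurtosis ⇒ heavier tails relative to the normal distribution.
4.77 vs 0.29: the larger is 4.77, so X has heavier tails.

X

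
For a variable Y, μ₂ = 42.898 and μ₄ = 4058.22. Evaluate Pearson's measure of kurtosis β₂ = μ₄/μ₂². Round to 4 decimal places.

μ₂² = 42.898² = 1840.23840
μ₄/μ₂² = 4058.22 / 1840.23840 = 2.20527
β₂ ≈ 2.2053

2.2053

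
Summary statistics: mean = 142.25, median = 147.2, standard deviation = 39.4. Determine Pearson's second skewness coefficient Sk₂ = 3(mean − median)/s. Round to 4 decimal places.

-0.3769

Sk₂ = 3(142.25 − 147.2) / 39.4 = 3 × -4.9500 / 39.4
    = -14.8500 / 39.4 ≈ -0.3769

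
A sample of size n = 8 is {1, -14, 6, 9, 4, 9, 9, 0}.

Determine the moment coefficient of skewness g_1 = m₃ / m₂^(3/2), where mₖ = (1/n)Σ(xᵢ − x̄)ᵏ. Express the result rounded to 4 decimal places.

-1.4038

x̄ = (1 - 14 + 6 + 9 + 4 + 9 + 9 + 0) / 8 = 3.0000
deviations (xᵢ − x̄): -2.0000, -17.0000, 3.0000, 6.0000, 1.0000, 6.0000, 6.0000, -3.0000
Σ(xᵢ − x̄)² = 420.0000 ⇒ m₂ = 420.0000/8 = 52.50000
Σ(xᵢ − x̄)³ = -4272.0000 ⇒ m₃ = -4272.0000/8 = -534.00000
m₂^(3/2) = 52.50000^(1.5) = 380.39864
g_1 = m₃ / m₂^(3/2) = -534.00000 / 380.39864 ≈ -1.4038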